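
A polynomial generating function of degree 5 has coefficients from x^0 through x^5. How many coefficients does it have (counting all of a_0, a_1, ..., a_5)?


A polynomial of degree 5 takes the form a_0 + a_1 x + ... + a_5 x^5.
The number of coefficients is 5 + 1 = 6.

6


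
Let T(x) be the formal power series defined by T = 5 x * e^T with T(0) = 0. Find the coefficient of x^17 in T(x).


Apply the Lagrange inversion formula: if T = 5 x * phi(T) with phi(t) = e^t, then
[x^n] T = 5^n * (1/n) [t^(n-1)] phi(t)^n = 5^n * (1/n) [t^(n-1)] e^(n t) = 5^n * (1/n) * n^(n-1) / (n-1)! = 5^n * n^(n-1) / n!.
When c = 1 this is the Cayley count of rooted labeled trees on n vertices, divided by n!.
For n = 17: 5^17 * 17^16 / 17! = 762939453125 * 48661191875666868481/355687428096000 = 17470843820250340533447265625/167382319104.

17470843820250340533447265625/167382319104


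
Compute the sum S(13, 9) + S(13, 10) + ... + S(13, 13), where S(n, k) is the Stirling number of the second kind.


By definition, S(n, k) counts partitions of an n-set into exactly k nonempty blocks.
Computing row n = 13 for k = 9..13:
S(13, k): 359502, 39325, 2431, 78, 1
Sum = 401337.

401337


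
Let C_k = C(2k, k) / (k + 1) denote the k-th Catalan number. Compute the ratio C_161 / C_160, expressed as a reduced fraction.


Using C_k = (2k)! / (k! (k+1)!), the ratio C_{k+1}/C_k simplifies to
C_{k+1}/C_k = [(2k+2)! / ((k+1)! (k+2)!)] * [k! (k+1)! / (2k)!]
 = (2k+2)(2k+1) / ((k+1)(k+2)) = 2(2k+1) / (k+2).
For k = 160: 2(2*160 + 1) / (160 + 2) = 642/162 = 107/27.

107/27


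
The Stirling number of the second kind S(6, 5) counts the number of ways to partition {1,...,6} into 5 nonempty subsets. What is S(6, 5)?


Using the explicit formula S(n,k) = (1/k!) sum_{j=0}^{k} (-1)^(k-j) C(k,j) j^n:
S(6, 5) = 15
Equivalently, S(n,k) is n! times the coefficient of x^n in the EGF (e^x - 1)^k / k!.

15


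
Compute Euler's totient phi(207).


phi(n) counts integers in [1, n] coprime to n. Using the multiplicative formula phi(n) = n * prod_{p | n} (1 - 1/p):
207 = 3^2 * 23, so
phi(207) = 207 * (1 - 1/3) * (1 - 1/23) = 132.

132


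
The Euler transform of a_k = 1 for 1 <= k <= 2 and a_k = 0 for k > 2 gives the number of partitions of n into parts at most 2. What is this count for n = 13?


Partitions of 13 into parts at most 2:
Using generating function (1-x)^(-1)(1-x^2)^(-1),
the coefficient of x^13 = 7

7


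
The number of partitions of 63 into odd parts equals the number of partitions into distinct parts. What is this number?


Computing partitions of 63 into odd parts (1, 3, 5, ...):
Using the generating function prod_{k>=0} 1/(1-x^(2k+1)),
the count is 14848

14848


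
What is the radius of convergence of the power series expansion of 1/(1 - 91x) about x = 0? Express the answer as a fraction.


Expanding 1/(1 - 91x) = sum_{k>=0} 91^k x^k, the series converges when |91x| < 1, i.e., |x| < 1/91.
So the radius of convergence is 1/91 = 1/91.

1/91


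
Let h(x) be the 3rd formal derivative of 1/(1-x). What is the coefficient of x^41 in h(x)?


Differentiating 3 times: d^3/dx^3 [1/(1-x)] = 3!/(1-x)^4.
The expansion 1/(1-x)^4 = sum_{k>=0} C(k+3, 3) x^k, so the coefficient of x^n in 3!/(1-x)^4 is 3! * C(n+3, 3).
For n = 41: 6 * C(44, 3) = 6 * 13244 = 79464

79464


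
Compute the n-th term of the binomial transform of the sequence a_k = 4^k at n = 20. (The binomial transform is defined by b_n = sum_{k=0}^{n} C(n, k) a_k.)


With a_k = 4^k, b_n = sum_{k=0}^{n} C(n, k) 4^k = (1 + 4)^n by the binomial theorem.
For n = 20: (1 + 4)^20 = 5^20 = 95367431640625.

95367431640625


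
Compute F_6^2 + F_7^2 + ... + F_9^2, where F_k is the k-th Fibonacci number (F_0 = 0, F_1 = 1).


There is a standard identity sum_{k=0}^{N} F_k^2 = F_N * F_{N+1} (proved inductively from the telescoping relation F_k^2 = F_k F_{k+1} - F_{k-1} F_k). Then
sum_{k=6}^{9} F_k^2 = F_9 F_10 - F_5 F_6.
Computing: F_9 = 34, F_10 = 55, F_5 = 5, F_6 = 8.
Sum = 34 * 55 - 5 * 8 = 1830.

1830


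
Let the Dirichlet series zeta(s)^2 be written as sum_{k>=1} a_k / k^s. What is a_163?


The Dirichlet convolution of the constant function 1 with itself gives (1 * 1)(k) = sum_{d | k} 1 = d(k), the number of positive divisors of k.
Since zeta(s) = sum_{k>=1} 1/k^s, we have zeta(s)^2 = sum_{k>=1} d(k)/k^s, so a_k = d(k).
For k = 163: the divisors are 1, 163.
Count = 2.

2


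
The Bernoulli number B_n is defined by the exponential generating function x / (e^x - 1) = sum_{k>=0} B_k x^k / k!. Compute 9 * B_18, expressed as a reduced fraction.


Bernoulli numbers can also be computed recursively via B_0 = 1 and sum_{j=0}^{m} C(m+1, j) B_j = 0 for m >= 1. Odd-index Bernoulli numbers vanish for k >= 3.
Computing B_18 = 43867/798, so 9 * B_18 = 9 * 43867/798 = 131601/266.

131601/266


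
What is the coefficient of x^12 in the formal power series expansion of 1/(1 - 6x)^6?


The general identity 1/(1 - c x)^r = sum_{k>=0} c^k C(k + r - 1, r - 1) x^k follows by substituting y = c x into 1/(1 - y)^r = sum_{k>=0} C(k + r - 1, r - 1) y^k.
For c = 6, r = 6, k = 12:
6^12 * C(17, 5) = 2176782336 * 6188 = 13469929095168.

13469929095168


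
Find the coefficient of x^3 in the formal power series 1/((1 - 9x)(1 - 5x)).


By partial fractions or Cauchy convolution:
The coefficient equals sum_{k=0}^{3} 9^k * 5^(3-k).
= 1484

1484


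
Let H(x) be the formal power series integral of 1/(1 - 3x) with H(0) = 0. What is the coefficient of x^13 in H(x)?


1/(1 - 3x) = sum_{k>=0} 3^k x^k. Integrating termwise with H(0) = 0:
H(x) = sum_{k>=0} 3^k x^(k+1) / (k+1) = sum_{m>=1} 3^(m-1) x^m / m.
For m = 13: 3^12/13 = 531441/13 = 531441/13.

531441/13


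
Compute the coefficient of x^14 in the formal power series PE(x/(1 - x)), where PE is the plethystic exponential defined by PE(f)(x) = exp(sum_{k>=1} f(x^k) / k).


For f(x) = x/(1 - x) we have
sum_{k>=1} f(x^k) / k = sum_{k>=1} (1/k) * x^k / (1 - x^k) = sum_{k, m >= 1} x^(k m) / k,
which after exponentiating simplifies to
PE(x/(1 - x)) = prod_{k>=1} 1 / (1 - x^k).
This is the generating function for the partition function p(n), so the coefficient of x^14 is p(14).
Computing p(14) by dynamic programming over parts 1, 2, ..., 14: p(14) = 135.

135


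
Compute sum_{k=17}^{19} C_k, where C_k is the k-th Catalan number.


C_17 through C_19: 129644790, 477638700, 1767263190
Sum = 129644790 + 477638700 + 1767263190
= 2374546680

2374546680


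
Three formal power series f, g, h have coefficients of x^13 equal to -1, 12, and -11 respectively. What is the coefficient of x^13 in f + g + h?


Series addition is componentwise:
-1 + 12 + -11
= 0

0


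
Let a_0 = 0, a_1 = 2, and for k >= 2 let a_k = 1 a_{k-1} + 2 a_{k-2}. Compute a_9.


Iterating the recurrence forward:
a_0 = 0
a_1 = 2
a_2 = 1*2 + 2*0 = 2
a_3 = 1*2 + 2*2 = 6
a_4 = 1*6 + 2*2 = 10
a_5 = 1*10 + 2*6 = 22
a_6 = 1*22 + 2*10 = 42
a_7 = 1*42 + 2*22 = 86
a_8 = 1*86 + 2*42 = 170
a_9 = 1*170 + 2*86 = 342
So a_9 = 342.

342


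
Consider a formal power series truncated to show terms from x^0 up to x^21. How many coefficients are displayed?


From x^0 to x^21 inclusive, the count is 21 - 0 + 1 = 22.

22


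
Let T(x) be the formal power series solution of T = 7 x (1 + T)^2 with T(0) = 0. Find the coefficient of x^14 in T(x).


Apply the Lagrange inversion formula: if T = 7 x * phi(T) with phi(t) = (1 + t)^2, then [x^n] T = 7^n * (1/n) [t^(n-1)] phi(t)^n = 7^n * (1/n) [t^(n-1)] (1 + t)^(2n) = 7^n * (1/n) C(2n, n-1).
Using the identity C(2n, n-1) = C(2n, n) * n / (n+1), the unscaled factor equals C(2n, n) / (n+1) = C_n, the n-th Catalan number.
For n = 14: C_14 = C(28, 14) / 15 = 40116600/15 = 2674440.
With the 7^14 = 678223072849 factor, the coefficient is 678223072849 * 2674440 = 1813866914950279560.

1813866914950279560


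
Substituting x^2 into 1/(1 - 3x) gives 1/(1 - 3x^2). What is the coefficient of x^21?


Since 1/(1 - 3x^2) only has even powers of x,
the coefficient of x^21 (odd) is 0.

0


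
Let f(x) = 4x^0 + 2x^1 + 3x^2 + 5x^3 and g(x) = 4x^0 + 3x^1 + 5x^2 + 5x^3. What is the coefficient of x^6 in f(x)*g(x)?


Cauchy product at x^6:
5*5
= 25

25


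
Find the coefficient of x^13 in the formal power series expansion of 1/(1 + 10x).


Write 1/(1 + c x) = 1/(1 - (-c) x) and apply the geometric-series identity
1/(1 - y) = sum_{k>=0} y^k to get 1/(1 + c x) = sum_{k>=0} (-c)^k x^k.
So the coefficient of x^k is (-c)^k = (-1)^k * c^k.
Here c = 10 and k = 13:
(-10)^13 = -1 * 10000000000000 = -10000000000000

-10000000000000


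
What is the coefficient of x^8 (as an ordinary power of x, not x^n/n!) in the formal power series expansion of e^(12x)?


The exponential series is e^y = sum_{k>=0} y^k / k!. Substituting y = 12x gives
e^(12x) = sum_{k>=0} 12^k x^k / k!.
So the coefficient of x^n is a^n/n! with a = 12, n = 8:
12^8 / 8! = 429981696/40320 = 373248/35

373248/35


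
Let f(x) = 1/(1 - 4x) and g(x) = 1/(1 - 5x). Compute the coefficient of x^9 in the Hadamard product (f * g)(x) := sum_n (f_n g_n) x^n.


f has coefficients f_k = 4^k and g has coefficients g_k = 5^k, so the Hadamard product has coefficient (f*g)_k = 4^k * 5^k = 20^k.
For k = 9: 20^9 = 512000000000.

512000000000


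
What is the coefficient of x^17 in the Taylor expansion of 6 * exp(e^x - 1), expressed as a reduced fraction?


exp(e^x - 1) = sum_{k>=0} Bell_k x^k / k!, where Bell_k is the k-th Bell number.
So the coefficient of x^17 is 6 * Bell_17 / 17!.
Computing: Bell_17 = 82864869804 and 17! = 355687428096000, giving
6 * 82864869804/355687428096000 = 255755771/182966784000.

255755771/182966784000


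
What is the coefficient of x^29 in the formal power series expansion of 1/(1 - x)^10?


The negative binomial / multiset identity is
1/(1 - x)^r = sum_{k>=0} C(k + r - 1, r - 1) x^k.
Here r = 10 and k = 29, so the coefficient is
C(29 + 9, 9) = C(38, 9)
= 163011640

163011640


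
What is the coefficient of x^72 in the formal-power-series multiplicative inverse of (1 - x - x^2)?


Let the inverse be f(x) = sum_{k>=0} a_k x^k. From f(x) * (1 - x - x^2) = 1 and matching coefficients:
 x^0: a_0 = 1.
 x^1: a_1 - a_0 = 0, so a_1 = 1.
 x^k (k >= 2): a_k - a_{k-1} - a_{k-2} = 0, i.e. a_k = a_{k-1} + a_{k-2}.
This is the Fibonacci-type recurrence shifted so that a_0 = a_1 = 1.
Iterating: a_0=1, a_1=1, a_2=2, a_3=3, a_4=5, a_5=8, a_6=13, a_7=21, a_8=34, a_9=55, ...
a_72 = 806515533049393.

806515533049393


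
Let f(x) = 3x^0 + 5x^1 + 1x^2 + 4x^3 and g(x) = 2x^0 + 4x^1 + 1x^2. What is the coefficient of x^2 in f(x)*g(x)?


Cauchy product at x^2:
3*1 + 5*4 + 1*2
= 25

25


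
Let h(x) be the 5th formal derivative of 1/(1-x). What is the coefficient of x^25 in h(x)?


Differentiating 5 times: d^5/dx^5 [1/(1-x)] = 5!/(1-x)^6.
The expansion 1/(1-x)^6 = sum_{k>=0} C(k+5, 5) x^k, so the coefficient of x^n in 5!/(1-x)^6 is 5! * C(n+5, 5).
For n = 25: 120 * C(30, 5) = 120 * 142506 = 17100720

17100720


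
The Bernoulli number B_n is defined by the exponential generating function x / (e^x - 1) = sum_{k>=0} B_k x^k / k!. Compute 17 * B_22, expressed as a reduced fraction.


Bernoulli numbers can also be computed recursively via B_0 = 1 and sum_{j=0}^{m} C(m+1, j) B_j = 0 for m >= 1. Odd-index Bernoulli numbers vanish for k >= 3.
Computing B_22 = 854513/138, so 17 * B_22 = 17 * 854513/138 = 14526721/138.

14526721/138


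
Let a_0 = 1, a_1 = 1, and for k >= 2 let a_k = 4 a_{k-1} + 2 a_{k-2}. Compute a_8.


Iterating the recurrence forward:
a_0 = 1
a_1 = 1
a_2 = 4*1 + 2*1 = 6
a_3 = 4*6 + 2*1 = 26
a_4 = 4*26 + 2*6 = 116
a_5 = 4*116 + 2*26 = 516
a_6 = 4*516 + 2*116 = 2296
a_7 = 4*2296 + 2*516 = 10216
a_8 = 4*10216 + 2*2296 = 45456
So a_8 = 45456.

45456


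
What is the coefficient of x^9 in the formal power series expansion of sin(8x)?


The Maclaurin series is sin(t) = sum_{k>=0} (-1)^k t^(2k+1) / (2k+1)!, so substituting t = 8x, only odd powers of x are nonzero, with coefficient of x^(2k+1) equal to (-1)^k 8^(2k+1) / (2k+1)!.
Write 9 = 2*4 + 1, giving the coefficient (-1)^4 * 8^9 / 9! = 134217728/362880 = 1048576/2835.

1048576/2835


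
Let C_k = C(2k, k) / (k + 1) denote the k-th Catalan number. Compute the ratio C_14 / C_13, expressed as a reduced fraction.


Using C_k = (2k)! / (k! (k+1)!), the ratio C_{k+1}/C_k simplifies to
C_{k+1}/C_k = [(2k+2)! / ((k+1)! (k+2)!)] * [k! (k+1)! / (2k)!]
 = (2k+2)(2k+1) / ((k+1)(k+2)) = 2(2k+1) / (k+2).
For k = 13: 2(2*13 + 1) / (13 + 2) = 54/15 = 18/5.

18/5


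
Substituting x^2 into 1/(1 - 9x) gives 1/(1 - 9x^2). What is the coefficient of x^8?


The coefficient of x^(2m) in 1/(1 - 9x^2) is 9^m.
With n = 8 = 2*4, the coefficient is 9^4 = 6561.

6561


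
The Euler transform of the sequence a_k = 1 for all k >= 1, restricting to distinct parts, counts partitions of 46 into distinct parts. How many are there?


Partitions of 46 into distinct parts can be computed via generating function.
Product (1+x)(1+x^2)(1+x^3)...
The coefficient of x^46 = 2304

2304


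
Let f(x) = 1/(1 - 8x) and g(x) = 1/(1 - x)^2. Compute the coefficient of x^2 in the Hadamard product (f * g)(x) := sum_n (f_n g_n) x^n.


f has coefficients f_k = 8^k. For g = 1/(1 - x)^2 the coefficient is g_k = C(k + 1, 1) = k + 1. The Hadamard coefficient is (f * g)_k = 8^k * (k + 1).
For k = 2: 8^2 * 3 = 64 * 3 = 192.

192


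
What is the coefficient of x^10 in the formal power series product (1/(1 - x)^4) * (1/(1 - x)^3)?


Combine the factors: (1/(1 - x)^4) * (1/(1 - x)^3) = 1/(1 - x)^7.
Then use 1/(1 - x)^r = sum_{k>=0} C(k + r - 1, r - 1) x^k with r = 7 and k = 10:
C(16, 6) = 8008.

8008


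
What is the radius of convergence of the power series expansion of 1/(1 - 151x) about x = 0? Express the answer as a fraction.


Expanding 1/(1 - 151x) = sum_{k>=0} 151^k x^k, the series converges when |151x| < 1, i.e., |x| < 1/151.
So the radius of convergence is 1/151 = 1/151.

1/151


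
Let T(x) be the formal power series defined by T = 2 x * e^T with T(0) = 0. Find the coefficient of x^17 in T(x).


Apply the Lagrange inversion formula: if T = 2 x * phi(T) with phi(t) = e^t, then
[x^n] T = 2^n * (1/n) [t^(n-1)] phi(t)^n = 2^n * (1/n) [t^(n-1)] e^(n t) = 2^n * (1/n) * n^(n-1) / (n-1)! = 2^n * n^(n-1) / n!.
When c = 1 this is the Cayley count of rooted labeled trees on n vertices, divided by n!.
For n = 17: 2^17 * 17^16 / 17! = 131072 * 48661191875666868481/355687428096000 = 11449692206039263172/638512875.

11449692206039263172/638512875


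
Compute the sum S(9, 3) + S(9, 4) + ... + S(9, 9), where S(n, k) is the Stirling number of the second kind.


By definition, S(n, k) counts partitions of an n-set into exactly k nonempty blocks.
Computing row n = 9 for k = 3..9:
S(9, k): 3025, 7770, 6951, 2646, 462, 36, 1
Sum = 20891.

20891


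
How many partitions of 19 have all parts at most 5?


Using the generating function (1-x)^(-1)(1-x^2)^(-1)...(1-x^5)^(-1),
the coefficient of x^19 counts these restricted partitions.
Result = 164

164


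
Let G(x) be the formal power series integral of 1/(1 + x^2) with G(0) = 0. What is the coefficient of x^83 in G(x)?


1/(1 + x^2) = sum_{j>=0} (-1)^j x^(2j). Integrating termwise with G(0) = 0:
G(x) = sum_{j>=0} (-1)^j x^(2j+1) / (2j+1) = arctan(x).
Only odd powers are nonzero. For x^83 write 83 = 2*41 + 1, giving
(-1)^41 / 83 = -1/83 = -1/83.

-1/83


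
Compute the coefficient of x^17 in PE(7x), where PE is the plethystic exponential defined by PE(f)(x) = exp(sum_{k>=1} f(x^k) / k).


With f(x) = 7x, the exponent is sum_{k>=1} 7 x^k / k = 7 * (-ln(1 - x)). Exponentiating:
PE(7x) = exp(-7 ln(1 - x)) = 1/(1 - x)^7.
By the negative binomial expansion, [x^n] 1/(1 - x)^7 = C(n + 6, 6).
For n = 17: C(23, 6) = 100947.

100947


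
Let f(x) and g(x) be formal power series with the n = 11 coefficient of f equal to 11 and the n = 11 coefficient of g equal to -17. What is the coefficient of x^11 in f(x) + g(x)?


Addition of formal power series is termwise.
The coefficient of x^11 in f + g = 11 + -17
= -6

-6


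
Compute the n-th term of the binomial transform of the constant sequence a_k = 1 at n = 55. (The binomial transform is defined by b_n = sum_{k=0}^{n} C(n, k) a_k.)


With a_k = 1 for all k, b_n = sum_{k=0}^{n} C(n, k) = 2^n by the binomial theorem.
For n = 55: 2^55 = 36028797018963968.

36028797018963968


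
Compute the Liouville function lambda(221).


The Liouville function is lambda(k) = (-1)^Omega(k), where Omega(k) counts the prime factors of k with multiplicity.
Factoring: 221 = 13 * 17, so Omega(221) = 2.
lambda(221) = (-1)^2 = 1.

1


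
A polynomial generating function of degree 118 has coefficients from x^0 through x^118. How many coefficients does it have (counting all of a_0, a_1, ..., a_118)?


A polynomial of degree 118 takes the form a_0 + a_1 x + ... + a_118 x^118.
The number of coefficients is 118 + 1 = 119.

119


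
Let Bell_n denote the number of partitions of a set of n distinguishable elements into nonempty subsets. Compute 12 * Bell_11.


Bell_11 can be computed from the Bell triangle or from Dobinski's identity Bell_n = (1/e) * sum_{k>=0} k^n / k!.
Computing Bell_11 = 678570.
Then 12 * 678570 = 8142840.

8142840


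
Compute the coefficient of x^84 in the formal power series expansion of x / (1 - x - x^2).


Let f(x) = sum_{k>=0} a_k x^k. Multiplying f(x) * (1 - x - x^2) = x and matching coefficients gives a_0 = 0, a_1 = 1, and a_k = a_{k-1} + a_{k-2} for k >= 2. These are the Fibonacci numbers F_k.
Iterating from F_0 = 0, F_1 = 1:
F_0=0, F_1=1, F_2=1, F_3=2, F_4=3, F_5=5, F_6=8, F_7=13, F_8=21, F_9=34, ...
F_84 = 160500643816367088.

160500643816367088


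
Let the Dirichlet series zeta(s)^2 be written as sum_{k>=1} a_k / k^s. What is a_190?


The Dirichlet convolution of the constant function 1 with itself gives (1 * 1)(k) = sum_{d | k} 1 = d(k), the number of positive divisors of k.
Since zeta(s) = sum_{k>=1} 1/k^s, we have zeta(s)^2 = sum_{k>=1} d(k)/k^s, so a_k = d(k).
For k = 190: the divisors are 1, 2, 5, 10, 19, 38, 95, 190.
Count = 8.

8


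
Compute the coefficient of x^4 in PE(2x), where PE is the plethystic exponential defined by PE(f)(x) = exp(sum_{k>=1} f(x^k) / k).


With f(x) = 2x, the exponent is sum_{k>=1} 2 x^k / k = 2 * (-ln(1 - x)). Exponentiating:
PE(2x) = exp(-2 ln(1 - x)) = 1/(1 - x)^2.
By the negative binomial expansion, [x^n] 1/(1 - x)^2 = C(n + 1, 1).
For n = 4: C(5, 1) = 5.

5


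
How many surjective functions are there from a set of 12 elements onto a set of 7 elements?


By inclusion-exclusion on which target elements are missed, the number of surjections from an n-set onto a k-set is
surj(n, k) = sum_{j=0}^{k} (-1)^j C(k, j) (k - j)^n.
Equivalently surj(n, k) = k! * S(n, k), where S(n, k) is the Stirling number of the second kind.
For n = 12, k = 7:
S(12, 7) = 627396, so
surj = 7! * 627396 = 5040 * 627396 = 3162075840.

3162075840


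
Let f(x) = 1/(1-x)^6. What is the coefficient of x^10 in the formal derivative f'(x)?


Differentiate: d/dx [ 1/(1-x)^r ] = r / (1-x)^(r+1).
Here r = 6, so f'(x) = 6 / (1-x)^7.
The expansion of 1/(1-x)^(r+1) has coefficient of x^n equal to C(n+r, r).
So the coefficient of x^10 in f'(x) is
6 * C(16, 6) = 6 * 8008 = 48048

48048


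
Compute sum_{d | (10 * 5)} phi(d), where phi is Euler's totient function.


First, 10 * 5 = 50. One classical identity is sum_{d | n} phi(d) = n (each k in [1, n] has a unique gcd with n, and among the k's with gcd(k, n) = n/d there are phi(d) of them). So the sum equals 50. We also verify directly:
Divisors of 50: 1, 2, 5, 10, 25, 50.
phi values: 1, 1, 4, 4, 20, 20.
Sum = 50.

50


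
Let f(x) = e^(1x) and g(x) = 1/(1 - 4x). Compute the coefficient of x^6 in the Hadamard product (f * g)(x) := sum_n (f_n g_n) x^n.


Expanding: f_k = 1^k/k! (from e^(1x)) and g_k = 4^k (from 1/(1 - 4x)). So the Hadamard coefficient (f * g)_k = 1^k 4^k / k! = (4)^k / k!.
For k = 6: 4^6/6! = 4096/720 = 256/45.

256/45


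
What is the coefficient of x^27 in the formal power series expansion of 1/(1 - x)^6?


The negative binomial / multiset identity is
1/(1 - x)^r = sum_{k>=0} C(k + r - 1, r - 1) x^k.
Here r = 6 and k = 27, so the coefficient is
C(27 + 5, 5) = C(32, 5)
= 201376

201376


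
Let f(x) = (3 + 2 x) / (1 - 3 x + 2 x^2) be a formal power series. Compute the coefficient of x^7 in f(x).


Write f(x) = sum_{k>=0} a_k x^k. Multiplying both sides by 1 - 3 x + 2 x^2 gives
(1 - 3 x + 2 x^2) sum_{k>=0} a_k x^k = 3 + 2 x.
Matching coefficients:
 x^0: a_0 = 3
 x^1: a_1 - 3 a_0 = 2  =>  a_1 = 3*3 + 2 = 11
 x^k (k >= 2): a_k = 3 a_{k-1} - 2 a_{k-2}.
Iterating: a_2 = 27, a_3 = 59, a_4 = 123, a_5 = 251, a_6 = 507, a_7 = 1019.
So the coefficient of x^7 is 1019.

1019


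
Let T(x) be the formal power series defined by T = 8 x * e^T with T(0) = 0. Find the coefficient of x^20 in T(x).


Apply the Lagrange inversion formula: if T = 8 x * phi(T) with phi(t) = e^t, then
[x^n] T = 8^n * (1/n) [t^(n-1)] phi(t)^n = 8^n * (1/n) [t^(n-1)] e^(n t) = 8^n * (1/n) * n^(n-1) / (n-1)! = 8^n * n^(n-1) / n!.
When c = 1 this is the Cayley count of rooted labeled trees on n vertices, divided by n!.
For n = 20: 8^20 * 20^19 / 20! = 1152921504606846976 * 5242880000000000000000000/2432902008176640000 = 36893488147419103232000000000000000/14849255421.

36893488147419103232000000000000000/14849255421


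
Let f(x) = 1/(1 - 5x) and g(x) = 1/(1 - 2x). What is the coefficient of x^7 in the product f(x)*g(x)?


The coefficient of x^n in f*g is the Cauchy product: sum_{k=0}^{n} a^k * b^(n-k).
With a=5, b=2, n=7:
sum_{k=0}^{7} 5^k * 2^(7-k)
= 130123

130123


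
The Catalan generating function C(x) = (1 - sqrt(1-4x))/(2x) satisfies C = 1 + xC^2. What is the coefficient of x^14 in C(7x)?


Substituting x -> 7x scales the n-th coefficient by 7^n, so [x^14] C(7x) = 7^14 * C_14.
C_14 = C(2*14, 14)/(15) = 40116600/15 = 2674440.
So 7^14 * 2674440 = 678223072849 * 2674440 = 1813866914950279560.

1813866914950279560


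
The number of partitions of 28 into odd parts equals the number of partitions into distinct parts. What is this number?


Computing partitions of 28 into odd parts (1, 3, 5, ...):
Using the generating function prod_{k>=0} 1/(1-x^(2k+1)),
the count is 222

222


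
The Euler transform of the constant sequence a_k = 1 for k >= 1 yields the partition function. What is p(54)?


The Euler transform converts the sequence a_k = 1 into the number of integer partitions.
Using the recurrence or dynamic programming:
p(54) = 386155

386155


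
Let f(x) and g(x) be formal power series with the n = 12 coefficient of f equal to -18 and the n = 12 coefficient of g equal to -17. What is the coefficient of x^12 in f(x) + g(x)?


Addition of formal power series is termwise.
The coefficient of x^12 in f + g = -18 + -17
= -35

-35


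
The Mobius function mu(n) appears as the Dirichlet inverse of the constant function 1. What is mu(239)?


239 = 239 (all distinct primes).
mu(239) = (-1)^1 = -1

-1


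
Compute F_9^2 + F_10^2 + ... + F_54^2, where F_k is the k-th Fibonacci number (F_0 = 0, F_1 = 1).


There is a standard identity sum_{k=0}^{N} F_k^2 = F_N * F_{N+1} (proved inductively from the telescoping relation F_k^2 = F_k F_{k+1} - F_{k-1} F_k). Then
sum_{k=9}^{54} F_k^2 = F_54 F_55 - F_8 F_9.
Computing: F_54 = 86267571272, F_55 = 139583862445, F_8 = 21, F_9 = 34.
Sum = 86267571272 * 139583862445 - 21 * 34 = 12041560801895081679326.

12041560801895081679326


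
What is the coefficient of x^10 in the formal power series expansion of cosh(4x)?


The Maclaurin series is cosh(t) = sum_{m>=0} t^(2m) / (2m)!, so substituting t = 4x, only even powers of x are nonzero, with coefficient of x^(2m) equal to 4^(2m) / (2m)!.
For x^10 the coefficient is 4^10/10! = 1048576/3628800 = 4096/14175.

4096/14175


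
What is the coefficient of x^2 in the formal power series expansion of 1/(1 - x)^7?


The expansion 1/(1 - x)^r = sum_{k>=0} C(k + r - 1, r - 1) x^k follows from the multiset / negative-binomial theorem (or from repeated differentiation of the geometric series).
For r = 7 and k = 2:
C(8, 6) = 40320 / (720 * 2) = 28.

28


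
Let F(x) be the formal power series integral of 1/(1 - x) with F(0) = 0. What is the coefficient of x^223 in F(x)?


1/(1 - x) = sum_{k>=0} x^k. Integrating termwise and using F(0) = 0 gives
F(x) = sum_{k>=0} x^(k+1) / (k+1) = sum_{m>=1} x^m / m = -ln(1 - x).
So the coefficient of x^223 is 1/223 = 1/223.

1/223


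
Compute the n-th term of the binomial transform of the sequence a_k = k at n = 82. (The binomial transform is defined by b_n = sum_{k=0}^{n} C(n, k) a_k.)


With a_k = k, b_n = sum_{k=0}^{n} C(n, k) k. Using k * C(n, k) = n * C(n-1, k-1) gives b_n = n * sum_{k>=1} C(n-1, k-1) = n * 2^(n-1).
For n = 82: 82 * 2^81 = 82 * 2417851639229258349412352 = 198263834416799184651812864.

198263834416799184651812864


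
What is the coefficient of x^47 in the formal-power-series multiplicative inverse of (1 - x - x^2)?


Let the inverse be f(x) = sum_{k>=0} a_k x^k. From f(x) * (1 - x - x^2) = 1 and matching coefficients:
 x^0: a_0 = 1.
 x^1: a_1 - a_0 = 0, so a_1 = 1.
 x^k (k >= 2): a_k - a_{k-1} - a_{k-2} = 0, i.e. a_k = a_{k-1} + a_{k-2}.
This is the Fibonacci-type recurrence shifted so that a_0 = a_1 = 1.
Iterating: a_0=1, a_1=1, a_2=2, a_3=3, a_4=5, a_5=8, a_6=13, a_7=21, a_8=34, a_9=55, ...
a_47 = 4807526976.

4807526976


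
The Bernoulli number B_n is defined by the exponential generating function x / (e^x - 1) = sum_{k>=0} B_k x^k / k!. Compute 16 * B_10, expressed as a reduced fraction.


Bernoulli numbers can also be computed recursively via B_0 = 1 and sum_{j=0}^{m} C(m+1, j) B_j = 0 for m >= 1. Odd-index Bernoulli numbers vanish for k >= 3.
Computing B_10 = 5/66, so 16 * B_10 = 16 * 5/66 = 40/33.

40/33


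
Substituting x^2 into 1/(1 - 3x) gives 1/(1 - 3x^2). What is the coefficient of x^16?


The coefficient of x^(2m) in 1/(1 - 3x^2) is 3^m.
With n = 16 = 2*8, the coefficient is 3^8 = 6561.

6561


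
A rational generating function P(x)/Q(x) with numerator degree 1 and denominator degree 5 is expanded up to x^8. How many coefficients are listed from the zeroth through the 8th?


Expanding up to x^8 gives the coefficients for x^0, x^1, ..., x^8.
That is 8 + 1 = 9 coefficients in total.

9


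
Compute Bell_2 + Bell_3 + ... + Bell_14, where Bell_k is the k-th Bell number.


Recall Bell_k counts set partitions of a k-set (with Bell_0 = 1 by convention).
Bell_2 through Bell_14: 2, 5, 15, 52, 203, 877, 4140, 21147, 115975, 678570, 4213597, 27644437, 190899322
Sum = 2 + 5 + 15 + 52 + 203 + 877 + 4140 + 21147 + 115975 + 678570 + 4213597 + 27644437 + 190899322 = 223578342.

223578342


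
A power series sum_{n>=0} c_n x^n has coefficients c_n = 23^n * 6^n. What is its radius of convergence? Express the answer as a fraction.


By the root test (Cauchy-Hadamard), the radius is R = 1 / limsup_n |c_n|^(1/n).
Here |c_n|^(1/n) = (23^n * 6^n)^(1/n) = 23 * 6 = 138 for all n.
So R = 1/138 = 1/138.

1/138


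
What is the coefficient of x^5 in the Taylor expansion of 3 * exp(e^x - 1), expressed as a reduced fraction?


exp(e^x - 1) = sum_{k>=0} Bell_k x^k / k!, where Bell_k is the k-th Bell number.
So the coefficient of x^5 is 3 * Bell_5 / 5!.
Computing: Bell_5 = 52 and 5! = 120, giving
3 * 52/120 = 13/10.

13/10


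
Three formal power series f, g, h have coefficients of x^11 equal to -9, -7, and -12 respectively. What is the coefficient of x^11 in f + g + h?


Series addition is componentwise:
-9 + -7 + -12
= -28

-28


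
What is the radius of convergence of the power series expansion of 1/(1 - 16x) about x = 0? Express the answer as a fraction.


Expanding 1/(1 - 16x) = sum_{k>=0} 16^k x^k, the series converges when |16x| < 1, i.e., |x| < 1/16.
So the radius of convergence is 1/16 = 1/16.

1/16


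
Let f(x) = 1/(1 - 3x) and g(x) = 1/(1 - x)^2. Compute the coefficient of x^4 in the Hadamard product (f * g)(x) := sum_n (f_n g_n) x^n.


f has coefficients f_k = 3^k. For g = 1/(1 - x)^2 the coefficient is g_k = C(k + 1, 1) = k + 1. The Hadamard coefficient is (f * g)_k = 3^k * (k + 1).
For k = 4: 3^4 * 5 = 81 * 5 = 405.

405


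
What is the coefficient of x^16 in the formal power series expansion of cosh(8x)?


The Maclaurin series is cosh(t) = sum_{m>=0} t^(2m) / (2m)!, so substituting t = 8x, only even powers of x are nonzero, with coefficient of x^(2m) equal to 8^(2m) / (2m)!.
For x^16 the coefficient is 8^16/16! = 281474976710656/20922789888000 = 8589934592/638512875.

8589934592/638512875


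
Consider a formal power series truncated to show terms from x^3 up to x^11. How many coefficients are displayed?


From x^3 to x^11 inclusive, the count is 11 - 3 + 1 = 9.

9


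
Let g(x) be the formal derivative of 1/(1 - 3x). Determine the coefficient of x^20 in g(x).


Differentiate termwise: d/dx sum_{k>=0} 3^k x^k = sum_{k>=1} k 3^k x^(k-1) = sum_{j>=0} (j+1) 3^(j+1) x^j.
Equivalently, d/dx [1/(1 - 3x)] = 3/(1 - 3x)^2.
For j = 20: 21 * 3^21 = 21 * 10460353203 = 219667417263.

219667417263


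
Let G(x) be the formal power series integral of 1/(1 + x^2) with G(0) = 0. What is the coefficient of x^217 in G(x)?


1/(1 + x^2) = sum_{j>=0} (-1)^j x^(2j). Integrating termwise with G(0) = 0:
G(x) = sum_{j>=0} (-1)^j x^(2j+1) / (2j+1) = arctan(x).
Only odd powers are nonzero. For x^217 write 217 = 2*108 + 1, giving
(-1)^108 / 217 = 1/217 = 1/217.

1/217


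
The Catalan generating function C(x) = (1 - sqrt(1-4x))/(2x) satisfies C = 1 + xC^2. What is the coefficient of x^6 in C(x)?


Substituting x -> x scales the n-th coefficient by 1, so [x^6] C(x) = C_6.
C_6 = C(2*6, 6)/(7) = 924/7 = 132.
= 132.

132


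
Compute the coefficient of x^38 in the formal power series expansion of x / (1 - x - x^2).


Let f(x) = sum_{k>=0} a_k x^k. Multiplying f(x) * (1 - x - x^2) = x and matching coefficients gives a_0 = 0, a_1 = 1, and a_k = a_{k-1} + a_{k-2} for k >= 2. These are the Fibonacci numbers F_k.
Iterating from F_0 = 0, F_1 = 1:
F_0=0, F_1=1, F_2=1, F_3=2, F_4=3, F_5=5, F_6=8, F_7=13, F_8=21, F_9=34, ...
F_38 = 39088169.

39088169


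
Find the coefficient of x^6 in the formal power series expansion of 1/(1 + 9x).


Write 1/(1 + c x) = 1/(1 - (-c) x) and apply the geometric-series identity
1/(1 - y) = sum_{k>=0} y^k to get 1/(1 + c x) = sum_{k>=0} (-c)^k x^k.
So the coefficient of x^k is (-c)^k = (-1)^k * c^k.
Here c = 9 and k = 6:
(-9)^6 = 1 * 531441 = 531441

531441


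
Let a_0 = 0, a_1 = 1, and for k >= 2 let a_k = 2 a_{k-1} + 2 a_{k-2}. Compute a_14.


Iterating the recurrence forward:
a_0 = 0
a_1 = 1
a_2 = 2*1 + 2*0 = 2
a_3 = 2*2 + 2*1 = 6
a_4 = 2*6 + 2*2 = 16
a_5 = 2*16 + 2*6 = 44
a_6 = 2*44 + 2*16 = 120
a_7 = 2*120 + 2*44 = 328
a_8 = 2*328 + 2*120 = 896
a_9 = 2*896 + 2*328 = 2448
a_10 = 2*2448 + 2*896 = 6688
a_11 = 2*6688 + 2*2448 = 18272
a_12 = 2*18272 + 2*6688 = 49920
a_13 = 2*49920 + 2*18272 = 136384
a_14 = 2*136384 + 2*49920 = 372608
So a_14 = 372608.

372608


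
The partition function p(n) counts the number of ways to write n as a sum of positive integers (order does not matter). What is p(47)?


Using the generating function prod_{k>=1} 1/(1-x^k), we compute p(47).
By dynamic programming over parts 1 through 47:
p(47) = 124754

124754


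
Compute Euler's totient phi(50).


phi(n) counts integers in [1, n] coprime to n. Using the multiplicative formula phi(n) = n * prod_{p | n} (1 - 1/p):
50 = 2 * 5^2, so
phi(50) = 50 * (1 - 1/2) * (1 - 1/5) = 20.

20


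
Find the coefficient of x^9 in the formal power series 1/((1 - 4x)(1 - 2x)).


By partial fractions or Cauchy convolution:
The coefficient equals sum_{k=0}^{9} 4^k * 2^(9-k).
= 523776

523776


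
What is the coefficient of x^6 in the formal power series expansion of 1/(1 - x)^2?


The expansion 1/(1 - x)^r = sum_{k>=0} C(k + r - 1, r - 1) x^k follows from the multiset / negative-binomial theorem (or from repeated differentiation of the geometric series).
For r = 2 and k = 6:
C(7, 1) = 5040 / (1 * 720) = 7.

7


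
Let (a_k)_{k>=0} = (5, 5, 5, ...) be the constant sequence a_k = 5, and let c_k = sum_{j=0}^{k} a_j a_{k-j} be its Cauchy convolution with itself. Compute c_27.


Since a_j = 5 for all j >= 0, the convolution sum becomes
c_k = sum_{j=0}^{k} 5 * 5 = 25 * (k + 1).
Equivalently, the generating function of (a_k) is 5/(1 - x) and its square is 25/(1 - x)^2 = sum_{k>=0} 25(k + 1) x^k.
For k = 27: 25 * 28 = 700.

700


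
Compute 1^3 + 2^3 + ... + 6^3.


This power sum has a closed form given by Faulhaber's formula
sum_{k=1}^{m} k^p = (1 / (p + 1)) * sum_{j=0}^{p} C(p + 1, j) B_j m^(p + 1 - j),
but for small m direct computation is fastest:
1 + 8 + 27 + 64 + 125 + 216 = 441.

441


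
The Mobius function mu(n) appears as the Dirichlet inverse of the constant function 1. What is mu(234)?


234 has a squared prime factor, so mu(234) = 0.
Factorization reveals a repeated prime.

0


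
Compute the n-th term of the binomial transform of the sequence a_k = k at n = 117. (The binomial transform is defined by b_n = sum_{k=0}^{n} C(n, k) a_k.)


With a_k = k, b_n = sum_{k=0}^{n} C(n, k) k. Using k * C(n, k) = n * C(n-1, k-1) gives b_n = n * sum_{k>=1} C(n-1, k-1) = n * 2^(n-1).
For n = 117: 117 * 2^116 = 117 * 83076749736557242056487941267521536 = 9719979719177197320609089128300019712.

9719979719177197320609089128300019712


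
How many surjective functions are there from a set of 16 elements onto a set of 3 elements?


By inclusion-exclusion on which target elements are missed, the number of surjections from an n-set onto a k-set is
surj(n, k) = sum_{j=0}^{k} (-1)^j C(k, j) (k - j)^n.
Equivalently surj(n, k) = k! * S(n, k), where S(n, k) is the Stirling number of the second kind.
For n = 16, k = 3:
S(16, 3) = 7141686, so
surj = 3! * 7141686 = 6 * 7141686 = 42850116.

42850116


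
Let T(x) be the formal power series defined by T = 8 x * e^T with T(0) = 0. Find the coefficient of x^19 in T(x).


Apply the Lagrange inversion formula: if T = 8 x * phi(T) with phi(t) = e^t, then
[x^n] T = 8^n * (1/n) [t^(n-1)] phi(t)^n = 8^n * (1/n) [t^(n-1)] e^(n t) = 8^n * (1/n) * n^(n-1) / (n-1)! = 8^n * n^(n-1) / n!.
When c = 1 this is the Cayley count of rooted labeled trees on n vertices, divided by n!.
For n = 19: 8^19 * 19^18 / 19! = 144115188075855872 * 104127350297911241532841/121645100408832000 = 12051498149690331337951905818083328/97692469875.

12051498149690331337951905818083328/97692469875


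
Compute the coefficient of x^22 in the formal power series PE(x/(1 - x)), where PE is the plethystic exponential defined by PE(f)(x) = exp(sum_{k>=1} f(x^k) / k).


For f(x) = x/(1 - x) we have
sum_{k>=1} f(x^k) / k = sum_{k>=1} (1/k) * x^k / (1 - x^k) = sum_{k, m >= 1} x^(k m) / k,
which after exponentiating simplifies to
PE(x/(1 - x)) = prod_{k>=1} 1 / (1 - x^k).
This is the generating function for the partition function p(n), so the coefficient of x^22 is p(22).
Computing p(22) by dynamic programming over parts 1, 2, ..., 22: p(22) = 1002.

1002


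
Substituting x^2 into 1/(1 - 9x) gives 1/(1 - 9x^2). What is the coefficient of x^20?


The coefficient of x^(2m) in 1/(1 - 9x^2) is 9^m.
With n = 20 = 2*10, the coefficient is 9^10 = 3486784401.

3486784401


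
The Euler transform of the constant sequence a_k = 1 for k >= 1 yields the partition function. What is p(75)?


The Euler transform converts the sequence a_k = 1 into the number of integer partitions.
Using the recurrence or dynamic programming:
p(75) = 8118264

8118264


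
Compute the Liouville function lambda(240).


The Liouville function is lambda(k) = (-1)^Omega(k), where Omega(k) counts the prime factors of k with multiplicity.
Factoring: 240 = 2 * 2 * 2 * 2 * 3 * 5, so Omega(240) = 6.
lambda(240) = (-1)^6 = 1.

1


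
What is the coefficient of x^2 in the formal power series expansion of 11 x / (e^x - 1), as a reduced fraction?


The exponential generating function for Bernoulli numbers is
x / (e^x - 1) = sum_{k>=0} B_k x^k / k!.
So the coefficient of x^2 in 11 x / (e^x - 1) is 11 B_2 / 2!.
Computing: B_2 = 1/6, 2! = 2, giving
11 * 1/6 / 2 = 11/12.

11/12


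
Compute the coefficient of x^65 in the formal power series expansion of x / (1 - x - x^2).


Let f(x) = sum_{k>=0} a_k x^k. Multiplying f(x) * (1 - x - x^2) = x and matching coefficients gives a_0 = 0, a_1 = 1, and a_k = a_{k-1} + a_{k-2} for k >= 2. These are the Fibonacci numbers F_k.
Iterating from F_0 = 0, F_1 = 1:
F_0=0, F_1=1, F_2=1, F_3=2, F_4=3, F_5=5, F_6=8, F_7=13, F_8=21, F_9=34, ...
F_65 = 17167680177565.

17167680177565


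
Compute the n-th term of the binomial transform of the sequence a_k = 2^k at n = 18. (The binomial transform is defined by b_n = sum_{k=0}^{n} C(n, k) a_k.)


With a_k = 2^k, b_n = sum_{k=0}^{n} C(n, k) 2^k = (1 + 2)^n by the binomial theorem.
For n = 18: (1 + 2)^18 = 3^18 = 387420489.

387420489


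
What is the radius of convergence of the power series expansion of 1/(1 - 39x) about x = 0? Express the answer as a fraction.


Expanding 1/(1 - 39x) = sum_{k>=0} 39^k x^k, the series converges when |39x| < 1, i.e., |x| < 1/39.
So the radius of convergence is 1/39 = 1/39.

1/39


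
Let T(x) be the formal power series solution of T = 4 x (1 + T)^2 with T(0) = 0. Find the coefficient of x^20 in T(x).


Apply the Lagrange inversion formula: if T = 4 x * phi(T) with phi(t) = (1 + t)^2, then [x^n] T = 4^n * (1/n) [t^(n-1)] phi(t)^n = 4^n * (1/n) [t^(n-1)] (1 + t)^(2n) = 4^n * (1/n) C(2n, n-1).
Using the identity C(2n, n-1) = C(2n, n) * n / (n+1), the unscaled factor equals C(2n, n) / (n+1) = C_n, the n-th Catalan number.
For n = 20: C_20 = C(40, 20) / 21 = 137846528820/21 = 6564120420.
With the 4^20 = 1099511627776 factor, the coefficient is 1099511627776 * 6564120420 = 7217326727911880785920.

7217326727911880785920


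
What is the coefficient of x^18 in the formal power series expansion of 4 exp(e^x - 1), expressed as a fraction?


exp(e^x - 1) is the exponential generating function for the Bell numbers Bell_k: exp(e^x - 1) = sum_{k>=0} Bell_k x^k / k!.
So the coefficient of x^18 in 4 exp(e^x - 1) is 4 Bell_18 / 18!.
Computing: Bell_18 = 682076806159 and 18! = 6402373705728000, giving
4 * 682076806159/6402373705728000 = 97439543737/228656203776000.

97439543737/228656203776000


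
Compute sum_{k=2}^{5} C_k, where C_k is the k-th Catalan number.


C_2 through C_5: 2, 5, 14, 42
Sum = 2 + 5 + 14 + 42
= 63

63


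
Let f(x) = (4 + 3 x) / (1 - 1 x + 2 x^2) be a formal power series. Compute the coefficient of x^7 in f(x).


Write f(x) = sum_{k>=0} a_k x^k. Multiplying both sides by 1 - 1 x + 2 x^2 gives
(1 - 1 x + 2 x^2) sum_{k>=0} a_k x^k = 4 + 3 x.
Matching coefficients:
 x^0: a_0 = 4
 x^1: a_1 - 1 a_0 = 3  =>  a_1 = 1*4 + 3 = 7
 x^k (k >= 2): a_k = 1 a_{k-1} - 2 a_{k-2}.
Iterating: a_2 = -1, a_3 = -15, a_4 = -13, a_5 = 17, a_6 = 43, a_7 = 9.
So the coefficient of x^7 is 9.

9


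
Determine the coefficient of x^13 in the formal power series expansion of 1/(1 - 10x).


The geometric series identity gives 1/(1 - c x) = sum_{k>=0} c^k x^k, so the coefficient of x^k is c^k.
Here c = 10 and k = 13.
Computing: 10^13 = 10000000000000

10000000000000


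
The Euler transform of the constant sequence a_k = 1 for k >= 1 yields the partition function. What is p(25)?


The Euler transform converts the sequence a_k = 1 into the number of integer partitions.
Using the recurrence or dynamic programming:
p(25) = 1958

1958


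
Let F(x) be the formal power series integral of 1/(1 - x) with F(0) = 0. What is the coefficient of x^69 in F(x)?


1/(1 - x) = sum_{k>=0} x^k. Integrating termwise and using F(0) = 0 gives
F(x) = sum_{k>=0} x^(k+1) / (k+1) = sum_{m>=1} x^m / m = -ln(1 - x).
So the coefficient of x^69 is 1/69 = 1/69.

1/69


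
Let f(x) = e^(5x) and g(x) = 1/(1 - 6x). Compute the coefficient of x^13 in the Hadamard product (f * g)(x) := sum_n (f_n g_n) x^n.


Expanding: f_k = 5^k/k! (from e^(5x)) and g_k = 6^k (from 1/(1 - 6x)). So the Hadamard coefficient (f * g)_k = 5^k 6^k / k! = (30)^k / k!.
For k = 13: 30^13/13! = 15943230000000000000/6227020800 = 2562890625000/1001.

2562890625000/1001
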